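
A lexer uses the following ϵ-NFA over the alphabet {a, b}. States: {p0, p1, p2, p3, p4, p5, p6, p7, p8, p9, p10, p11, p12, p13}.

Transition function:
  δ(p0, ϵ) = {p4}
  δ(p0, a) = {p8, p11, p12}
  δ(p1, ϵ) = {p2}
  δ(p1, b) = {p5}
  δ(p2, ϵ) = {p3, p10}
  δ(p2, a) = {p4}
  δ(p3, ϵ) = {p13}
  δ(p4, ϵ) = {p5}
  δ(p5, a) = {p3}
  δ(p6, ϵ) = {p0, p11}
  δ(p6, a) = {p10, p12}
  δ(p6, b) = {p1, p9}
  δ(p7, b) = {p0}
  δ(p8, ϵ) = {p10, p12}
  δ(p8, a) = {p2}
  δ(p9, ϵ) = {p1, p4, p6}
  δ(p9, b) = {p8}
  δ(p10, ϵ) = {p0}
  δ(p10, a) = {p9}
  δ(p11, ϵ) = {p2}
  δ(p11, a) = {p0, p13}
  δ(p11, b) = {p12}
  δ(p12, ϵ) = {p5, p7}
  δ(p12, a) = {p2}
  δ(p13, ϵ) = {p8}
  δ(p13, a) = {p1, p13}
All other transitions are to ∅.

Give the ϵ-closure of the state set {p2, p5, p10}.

{p0, p2, p3, p4, p5, p7, p8, p10, p12, p13}

Start with {p2, p5, p10}.
From p2 via ϵ: add p3.
From p10 via ϵ: add p0.
From p0 via ϵ: add p4.
From p3 via ϵ: add p13.
From p13 via ϵ: add p8.
From p8 via ϵ: add p12.
From p12 via ϵ: add p7.
No new states can be added; the closed set is {p0, p2, p3, p4, p5, p7, p8, p10, p12, p13}.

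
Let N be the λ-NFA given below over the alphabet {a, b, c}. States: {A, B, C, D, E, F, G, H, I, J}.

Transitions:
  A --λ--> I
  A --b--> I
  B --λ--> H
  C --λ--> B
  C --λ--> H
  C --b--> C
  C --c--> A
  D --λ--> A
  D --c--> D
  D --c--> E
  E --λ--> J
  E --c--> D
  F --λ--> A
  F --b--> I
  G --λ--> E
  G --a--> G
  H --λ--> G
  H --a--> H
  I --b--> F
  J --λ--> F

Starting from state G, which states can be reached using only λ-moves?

Start with {G}.
From G via λ: add E.
From E via λ: add J.
From J via λ: add F.
From F via λ: add A.
From A via λ: add I.
No new states can be added; the closed set is {A, E, F, G, I, J}.

{A, E, F, G, I, J}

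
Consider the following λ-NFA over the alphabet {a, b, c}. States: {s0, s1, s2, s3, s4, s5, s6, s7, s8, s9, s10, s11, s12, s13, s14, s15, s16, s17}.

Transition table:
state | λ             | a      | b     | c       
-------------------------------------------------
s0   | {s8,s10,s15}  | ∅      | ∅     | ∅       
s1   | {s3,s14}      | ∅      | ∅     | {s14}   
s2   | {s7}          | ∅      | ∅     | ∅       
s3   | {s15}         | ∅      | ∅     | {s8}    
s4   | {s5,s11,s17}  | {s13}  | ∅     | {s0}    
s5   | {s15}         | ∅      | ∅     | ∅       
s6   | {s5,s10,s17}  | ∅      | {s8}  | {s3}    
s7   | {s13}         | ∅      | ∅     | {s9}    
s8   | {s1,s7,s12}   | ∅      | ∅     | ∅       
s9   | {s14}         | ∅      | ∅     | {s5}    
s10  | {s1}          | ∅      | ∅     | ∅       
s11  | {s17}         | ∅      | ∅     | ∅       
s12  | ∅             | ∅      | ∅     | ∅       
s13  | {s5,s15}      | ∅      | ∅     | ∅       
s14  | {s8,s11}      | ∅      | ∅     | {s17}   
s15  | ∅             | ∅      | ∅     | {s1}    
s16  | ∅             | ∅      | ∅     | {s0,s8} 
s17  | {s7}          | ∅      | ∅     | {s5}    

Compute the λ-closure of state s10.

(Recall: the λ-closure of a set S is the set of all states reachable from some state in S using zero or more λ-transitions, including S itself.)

{s1, s3, s5, s7, s8, s10, s11, s12, s13, s14, s15, s17}

Start with {s10}.
From s10 via λ: add s1.
From s1 via λ: add s3, s14.
From s3 via λ: add s15.
From s14 via λ: add s8, s11.
From s8 via λ: add s7, s12.
From s11 via λ: add s17.
From s7 via λ: add s13.
From s13 via λ: add s5.
No new states can be added; the closed set is {s1, s3, s5, s7, s8, s10, s11, s12, s13, s14, s15, s17}.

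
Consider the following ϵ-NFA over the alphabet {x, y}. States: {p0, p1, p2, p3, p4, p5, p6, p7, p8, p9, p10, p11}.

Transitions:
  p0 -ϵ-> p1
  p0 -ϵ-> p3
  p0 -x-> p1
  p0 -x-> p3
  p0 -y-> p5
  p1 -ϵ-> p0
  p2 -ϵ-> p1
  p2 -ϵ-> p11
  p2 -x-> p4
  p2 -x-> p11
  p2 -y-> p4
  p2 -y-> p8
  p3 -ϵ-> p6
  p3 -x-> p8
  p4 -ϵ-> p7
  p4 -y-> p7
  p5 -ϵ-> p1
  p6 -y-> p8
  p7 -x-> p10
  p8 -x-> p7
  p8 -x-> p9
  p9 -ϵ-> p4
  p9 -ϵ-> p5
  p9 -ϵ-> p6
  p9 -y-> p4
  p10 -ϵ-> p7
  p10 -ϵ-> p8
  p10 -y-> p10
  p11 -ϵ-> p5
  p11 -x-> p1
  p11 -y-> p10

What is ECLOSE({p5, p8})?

Start with {p5, p8}.
From p5 via ϵ: add p1.
From p1 via ϵ: add p0.
From p0 via ϵ: add p3.
From p3 via ϵ: add p6.
No new states can be added; the closed set is {p0, p1, p3, p5, p6, p8}.

{p0, p1, p3, p5, p6, p8}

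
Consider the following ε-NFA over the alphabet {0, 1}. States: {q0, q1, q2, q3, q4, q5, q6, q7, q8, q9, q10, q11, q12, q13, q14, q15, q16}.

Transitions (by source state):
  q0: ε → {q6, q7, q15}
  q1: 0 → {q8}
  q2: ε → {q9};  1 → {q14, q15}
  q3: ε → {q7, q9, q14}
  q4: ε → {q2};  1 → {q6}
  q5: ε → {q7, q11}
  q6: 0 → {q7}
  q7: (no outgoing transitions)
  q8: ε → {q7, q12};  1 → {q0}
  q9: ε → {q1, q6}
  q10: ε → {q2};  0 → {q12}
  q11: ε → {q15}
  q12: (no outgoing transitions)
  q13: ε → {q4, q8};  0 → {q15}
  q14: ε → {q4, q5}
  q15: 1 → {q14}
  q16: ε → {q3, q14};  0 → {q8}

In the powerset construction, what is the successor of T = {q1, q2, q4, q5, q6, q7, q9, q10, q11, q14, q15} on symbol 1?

q2 on 1 → {q14, q15}.
q4 on 1 → {q6}.
q15 on 1 → {q14}.
No 1-transition from q1, q5, q6, q7, q9, q10, q11, q14.
Union after reading 1: {q6, q14, q15}.
Now take the ε-closure:
From q14 via ε: add q4, q5.
From q4 via ε: add q2.
From q5 via ε: add q7, q11.
From q2 via ε: add q9.
From q9 via ε: add q1.
No new states can be added; the closed set is {q1, q2, q4, q5, q6, q7, q9, q11, q14, q15}.

{q1, q2, q4, q5, q6, q7, q9, q11, q14, q15}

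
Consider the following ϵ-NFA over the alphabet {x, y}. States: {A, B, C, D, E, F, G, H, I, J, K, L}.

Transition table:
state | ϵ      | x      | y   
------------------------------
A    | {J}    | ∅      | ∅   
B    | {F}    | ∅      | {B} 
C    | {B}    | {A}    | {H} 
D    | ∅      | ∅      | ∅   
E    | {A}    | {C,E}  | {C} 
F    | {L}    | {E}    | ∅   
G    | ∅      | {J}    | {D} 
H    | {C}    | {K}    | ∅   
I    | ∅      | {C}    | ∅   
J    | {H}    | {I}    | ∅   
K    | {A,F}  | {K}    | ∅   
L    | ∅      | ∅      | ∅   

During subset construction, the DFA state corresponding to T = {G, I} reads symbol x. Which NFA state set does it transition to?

{B, C, F, H, J, L}

G on x → {J}.
I on x → {C}.
Union after reading x: {C, J}.
Now take the ϵ-closure:
From C via ϵ: add B.
From J via ϵ: add H.
From B via ϵ: add F.
From F via ϵ: add L.
No new states can be added; the closed set is {B, C, F, H, J, L}.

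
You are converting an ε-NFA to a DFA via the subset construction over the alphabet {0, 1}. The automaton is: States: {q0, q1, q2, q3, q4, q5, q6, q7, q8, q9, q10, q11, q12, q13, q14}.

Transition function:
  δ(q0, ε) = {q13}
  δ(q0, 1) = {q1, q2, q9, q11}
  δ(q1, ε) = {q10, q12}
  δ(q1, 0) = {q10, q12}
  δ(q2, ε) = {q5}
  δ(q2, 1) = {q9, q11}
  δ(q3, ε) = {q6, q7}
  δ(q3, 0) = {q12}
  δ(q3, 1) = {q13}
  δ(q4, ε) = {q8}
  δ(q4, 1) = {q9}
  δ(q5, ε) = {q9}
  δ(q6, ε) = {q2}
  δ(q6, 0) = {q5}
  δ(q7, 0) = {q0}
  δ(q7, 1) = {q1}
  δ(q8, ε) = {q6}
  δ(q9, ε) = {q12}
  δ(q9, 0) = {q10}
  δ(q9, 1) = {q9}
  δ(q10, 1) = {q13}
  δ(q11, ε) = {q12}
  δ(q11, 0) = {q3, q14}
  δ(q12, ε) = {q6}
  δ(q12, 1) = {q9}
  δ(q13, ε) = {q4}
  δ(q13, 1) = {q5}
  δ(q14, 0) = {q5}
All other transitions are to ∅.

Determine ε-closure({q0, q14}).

{q0, q2, q4, q5, q6, q8, q9, q12, q13, q14}

Start with {q0, q14}.
From q0 via ε: add q13.
From q13 via ε: add q4.
From q4 via ε: add q8.
From q8 via ε: add q6.
From q6 via ε: add q2.
From q2 via ε: add q5.
From q5 via ε: add q9.
From q9 via ε: add q12.
No new states can be added; the closed set is {q0, q2, q4, q5, q6, q8, q9, q12, q13, q14}.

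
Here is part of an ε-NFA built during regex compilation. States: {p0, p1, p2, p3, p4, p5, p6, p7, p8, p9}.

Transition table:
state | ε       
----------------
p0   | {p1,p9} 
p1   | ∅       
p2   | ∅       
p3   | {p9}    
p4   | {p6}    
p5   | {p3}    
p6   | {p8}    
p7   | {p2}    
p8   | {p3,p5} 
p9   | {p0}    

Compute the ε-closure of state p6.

Start with {p6}.
From p6 via ε: add p8.
From p8 via ε: add p3, p5.
From p3 via ε: add p9.
From p9 via ε: add p0.
From p0 via ε: add p1.
No new states can be added; the closed set is {p0, p1, p3, p5, p6, p8, p9}.

{p0, p1, p3, p5, p6, p8, p9}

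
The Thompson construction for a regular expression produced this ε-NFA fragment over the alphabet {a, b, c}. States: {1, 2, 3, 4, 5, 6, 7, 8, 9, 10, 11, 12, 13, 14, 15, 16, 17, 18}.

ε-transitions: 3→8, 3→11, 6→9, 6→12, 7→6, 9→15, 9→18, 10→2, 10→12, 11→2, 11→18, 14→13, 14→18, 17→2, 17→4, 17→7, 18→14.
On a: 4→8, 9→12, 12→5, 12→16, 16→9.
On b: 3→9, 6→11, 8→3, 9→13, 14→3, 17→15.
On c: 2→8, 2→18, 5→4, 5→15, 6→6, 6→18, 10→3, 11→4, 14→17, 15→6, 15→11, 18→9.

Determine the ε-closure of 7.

{6, 7, 9, 12, 13, 14, 15, 18}

Start with {7}.
From 7 via ε: add 6.
From 6 via ε: add 9, 12.
From 9 via ε: add 15, 18.
From 18 via ε: add 14.
From 14 via ε: add 13.
No new states can be added; the closed set is {6, 7, 9, 12, 13, 14, 15, 18}.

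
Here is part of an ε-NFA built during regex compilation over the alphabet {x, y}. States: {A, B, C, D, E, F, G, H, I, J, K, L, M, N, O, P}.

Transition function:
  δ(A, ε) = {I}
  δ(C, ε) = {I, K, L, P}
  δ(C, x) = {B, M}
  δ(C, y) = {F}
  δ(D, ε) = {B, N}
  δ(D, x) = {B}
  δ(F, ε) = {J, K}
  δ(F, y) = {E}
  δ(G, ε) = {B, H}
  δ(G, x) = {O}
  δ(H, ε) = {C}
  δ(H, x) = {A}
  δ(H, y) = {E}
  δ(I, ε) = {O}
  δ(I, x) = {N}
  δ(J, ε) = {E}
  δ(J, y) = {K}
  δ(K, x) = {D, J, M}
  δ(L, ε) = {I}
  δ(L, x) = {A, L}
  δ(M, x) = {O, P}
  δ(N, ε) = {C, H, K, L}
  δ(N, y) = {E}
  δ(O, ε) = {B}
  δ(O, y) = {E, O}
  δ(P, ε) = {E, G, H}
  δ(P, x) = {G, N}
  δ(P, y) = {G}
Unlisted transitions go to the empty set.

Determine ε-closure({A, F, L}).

{A, B, E, F, I, J, K, L, O}

Start with {A, F, L}.
From A via ε: add I.
From F via ε: add J, K.
From I via ε: add O.
From J via ε: add E.
From O via ε: add B.
No new states can be added; the closed set is {A, B, E, F, I, J, K, L, O}.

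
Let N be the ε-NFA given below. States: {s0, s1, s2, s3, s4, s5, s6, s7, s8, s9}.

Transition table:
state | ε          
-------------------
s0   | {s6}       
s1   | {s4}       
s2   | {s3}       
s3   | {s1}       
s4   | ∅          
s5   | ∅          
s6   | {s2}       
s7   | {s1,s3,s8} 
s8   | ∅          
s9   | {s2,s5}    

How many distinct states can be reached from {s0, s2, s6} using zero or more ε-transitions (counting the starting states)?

Start with {s0, s2, s6}.
From s2 via ε: add s3.
From s3 via ε: add s1.
From s1 via ε: add s4.
ε-closure = {s0, s1, s2, s3, s4, s6}, which has 6 states.

6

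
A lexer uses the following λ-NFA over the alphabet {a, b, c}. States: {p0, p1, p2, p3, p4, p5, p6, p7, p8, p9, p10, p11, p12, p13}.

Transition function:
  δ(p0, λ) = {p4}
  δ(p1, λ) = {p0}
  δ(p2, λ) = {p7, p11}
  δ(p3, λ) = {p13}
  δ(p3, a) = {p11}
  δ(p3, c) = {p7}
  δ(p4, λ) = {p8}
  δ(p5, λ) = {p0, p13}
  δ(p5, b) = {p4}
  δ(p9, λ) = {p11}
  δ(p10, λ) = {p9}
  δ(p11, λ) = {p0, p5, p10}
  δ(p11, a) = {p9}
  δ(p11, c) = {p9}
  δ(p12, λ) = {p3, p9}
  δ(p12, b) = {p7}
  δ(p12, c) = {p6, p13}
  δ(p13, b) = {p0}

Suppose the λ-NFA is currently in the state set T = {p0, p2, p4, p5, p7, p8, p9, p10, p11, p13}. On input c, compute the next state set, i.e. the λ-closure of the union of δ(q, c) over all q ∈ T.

{p0, p4, p5, p8, p9, p10, p11, p13}

p11 on c → {p9}.
No c-transition from p0, p2, p4, p5, p7, p8, p9, p10, p13.
Union after reading c: {p9}.
Now take the λ-closure:
From p9 via λ: add p11.
From p11 via λ: add p0, p5, p10.
From p0 via λ: add p4.
From p5 via λ: add p13.
From p4 via λ: add p8.
No new states can be added; the closed set is {p0, p4, p5, p8, p9, p10, p11, p13}.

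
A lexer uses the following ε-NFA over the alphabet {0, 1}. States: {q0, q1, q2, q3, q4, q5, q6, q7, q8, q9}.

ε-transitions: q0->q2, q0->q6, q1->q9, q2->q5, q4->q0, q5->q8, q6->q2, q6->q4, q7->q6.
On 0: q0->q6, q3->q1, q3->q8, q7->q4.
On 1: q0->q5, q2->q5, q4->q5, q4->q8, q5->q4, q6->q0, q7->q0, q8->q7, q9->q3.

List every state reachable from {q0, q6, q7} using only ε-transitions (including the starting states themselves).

Start with {q0, q6, q7}.
From q0 via ε: add q2.
From q6 via ε: add q4.
From q2 via ε: add q5.
From q5 via ε: add q8.
No new states can be added; the closed set is {q0, q2, q4, q5, q6, q7, q8}.

{q0, q2, q4, q5, q6, q7, q8}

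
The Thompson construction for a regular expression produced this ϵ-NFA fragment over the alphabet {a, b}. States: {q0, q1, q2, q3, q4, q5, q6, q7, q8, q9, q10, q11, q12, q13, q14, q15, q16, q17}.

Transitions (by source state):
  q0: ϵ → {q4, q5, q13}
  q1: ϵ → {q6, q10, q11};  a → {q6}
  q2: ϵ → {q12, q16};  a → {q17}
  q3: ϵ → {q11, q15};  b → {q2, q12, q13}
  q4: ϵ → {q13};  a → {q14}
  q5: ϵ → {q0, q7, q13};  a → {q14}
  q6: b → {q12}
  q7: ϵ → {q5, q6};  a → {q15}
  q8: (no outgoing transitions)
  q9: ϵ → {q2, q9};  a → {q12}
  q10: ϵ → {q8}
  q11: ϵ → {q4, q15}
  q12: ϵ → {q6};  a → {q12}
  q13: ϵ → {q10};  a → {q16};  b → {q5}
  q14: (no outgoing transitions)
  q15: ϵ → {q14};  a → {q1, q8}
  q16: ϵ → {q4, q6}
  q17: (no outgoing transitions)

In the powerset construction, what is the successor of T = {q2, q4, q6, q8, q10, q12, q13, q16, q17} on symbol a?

{q4, q6, q8, q10, q12, q13, q14, q16, q17}

q2 on a → {q17}.
q4 on a → {q14}.
q12 on a → {q12}.
q13 on a → {q16}.
No a-transition from q6, q8, q10, q16, q17.
Union after reading a: {q12, q14, q16, q17}.
Now take the ϵ-closure:
From q12 via ϵ: add q6.
From q16 via ϵ: add q4.
From q4 via ϵ: add q13.
From q13 via ϵ: add q10.
From q10 via ϵ: add q8.
No new states can be added; the closed set is {q4, q6, q8, q10, q12, q13, q14, q16, q17}.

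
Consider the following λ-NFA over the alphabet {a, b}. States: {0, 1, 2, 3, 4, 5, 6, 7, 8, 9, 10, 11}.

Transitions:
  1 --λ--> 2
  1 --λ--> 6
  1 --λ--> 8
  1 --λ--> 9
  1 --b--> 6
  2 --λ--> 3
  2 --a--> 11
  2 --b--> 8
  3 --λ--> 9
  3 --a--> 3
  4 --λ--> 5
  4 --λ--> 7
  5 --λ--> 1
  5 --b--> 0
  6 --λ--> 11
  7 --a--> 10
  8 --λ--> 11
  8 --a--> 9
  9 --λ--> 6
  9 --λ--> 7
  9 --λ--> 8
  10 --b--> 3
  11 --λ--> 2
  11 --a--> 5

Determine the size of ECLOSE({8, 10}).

8

Start with {8, 10}.
From 8 via λ: add 11.
From 11 via λ: add 2.
From 2 via λ: add 3.
From 3 via λ: add 9.
From 9 via λ: add 6, 7.
λ-closure = {2, 3, 6, 7, 8, 9, 10, 11}, which has 8 states.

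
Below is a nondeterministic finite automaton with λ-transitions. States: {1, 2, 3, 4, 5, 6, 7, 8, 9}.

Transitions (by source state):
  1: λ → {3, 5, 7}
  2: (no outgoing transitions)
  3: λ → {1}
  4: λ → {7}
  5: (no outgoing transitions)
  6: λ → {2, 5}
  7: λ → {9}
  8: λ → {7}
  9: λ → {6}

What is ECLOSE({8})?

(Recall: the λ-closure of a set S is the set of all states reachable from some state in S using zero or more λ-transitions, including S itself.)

{2, 5, 6, 7, 8, 9}

Start with {8}.
From 8 via λ: add 7.
From 7 via λ: add 9.
From 9 via λ: add 6.
From 6 via λ: add 2, 5.
No new states can be added; the closed set is {2, 5, 6, 7, 8, 9}.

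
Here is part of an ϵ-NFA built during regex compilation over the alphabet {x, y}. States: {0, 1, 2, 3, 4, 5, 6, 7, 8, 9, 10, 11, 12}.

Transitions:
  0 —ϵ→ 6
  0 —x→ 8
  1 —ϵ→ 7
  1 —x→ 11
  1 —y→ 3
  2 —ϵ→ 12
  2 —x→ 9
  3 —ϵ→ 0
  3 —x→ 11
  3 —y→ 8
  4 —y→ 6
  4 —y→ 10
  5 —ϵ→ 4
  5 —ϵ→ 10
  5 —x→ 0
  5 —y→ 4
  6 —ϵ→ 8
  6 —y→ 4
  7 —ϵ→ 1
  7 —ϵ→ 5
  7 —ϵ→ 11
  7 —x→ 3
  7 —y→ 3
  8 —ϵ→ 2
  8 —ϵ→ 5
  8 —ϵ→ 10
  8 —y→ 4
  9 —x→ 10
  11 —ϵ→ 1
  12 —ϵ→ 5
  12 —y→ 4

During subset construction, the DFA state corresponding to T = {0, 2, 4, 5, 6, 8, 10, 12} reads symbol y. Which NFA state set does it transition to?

{2, 4, 5, 6, 8, 10, 12}

4 on y → {6, 10}.
5 on y → {4}.
6 on y → {4}.
8 on y → {4}.
12 on y → {4}.
No y-transition from 0, 2, 10.
Union after reading y: {4, 6, 10}.
Now take the ϵ-closure:
From 6 via ϵ: add 8.
From 8 via ϵ: add 2, 5.
From 2 via ϵ: add 12.
No new states can be added; the closed set is {2, 4, 5, 6, 8, 10, 12}.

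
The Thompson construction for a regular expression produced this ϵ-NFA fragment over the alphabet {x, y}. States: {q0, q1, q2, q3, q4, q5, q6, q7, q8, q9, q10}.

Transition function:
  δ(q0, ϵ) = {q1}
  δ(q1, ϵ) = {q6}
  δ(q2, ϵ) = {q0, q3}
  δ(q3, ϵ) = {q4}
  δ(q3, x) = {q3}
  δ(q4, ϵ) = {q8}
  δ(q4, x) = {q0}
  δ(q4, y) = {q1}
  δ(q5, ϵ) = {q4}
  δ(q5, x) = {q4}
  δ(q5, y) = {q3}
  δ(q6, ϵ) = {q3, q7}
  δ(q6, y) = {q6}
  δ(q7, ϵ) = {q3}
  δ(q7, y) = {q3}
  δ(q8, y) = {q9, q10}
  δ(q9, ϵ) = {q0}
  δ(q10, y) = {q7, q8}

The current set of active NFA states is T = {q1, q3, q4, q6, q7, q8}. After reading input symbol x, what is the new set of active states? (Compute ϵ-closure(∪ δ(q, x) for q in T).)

{q0, q1, q3, q4, q6, q7, q8}

q3 on x → {q3}.
q4 on x → {q0}.
No x-transition from q1, q6, q7, q8.
Union after reading x: {q0, q3}.
Now take the ϵ-closure:
From q0 via ϵ: add q1.
From q3 via ϵ: add q4.
From q1 via ϵ: add q6.
From q4 via ϵ: add q8.
From q6 via ϵ: add q7.
No new states can be added; the closed set is {q0, q1, q3, q4, q6, q7, q8}.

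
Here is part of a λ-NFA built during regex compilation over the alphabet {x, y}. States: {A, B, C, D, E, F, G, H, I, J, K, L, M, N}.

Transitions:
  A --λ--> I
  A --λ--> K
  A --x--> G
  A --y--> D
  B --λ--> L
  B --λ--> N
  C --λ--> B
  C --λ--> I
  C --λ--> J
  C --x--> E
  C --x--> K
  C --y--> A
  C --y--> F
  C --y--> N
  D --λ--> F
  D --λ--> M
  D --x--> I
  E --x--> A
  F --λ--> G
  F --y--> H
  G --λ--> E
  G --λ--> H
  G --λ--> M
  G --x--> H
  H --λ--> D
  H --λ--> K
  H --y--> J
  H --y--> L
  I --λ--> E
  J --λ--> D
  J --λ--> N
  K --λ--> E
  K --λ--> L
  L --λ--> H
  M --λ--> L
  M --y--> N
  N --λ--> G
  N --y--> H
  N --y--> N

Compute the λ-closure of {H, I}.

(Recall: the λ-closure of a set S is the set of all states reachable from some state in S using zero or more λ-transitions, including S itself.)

{D, E, F, G, H, I, K, L, M}

Start with {H, I}.
From H via λ: add D, K.
From I via λ: add E.
From D via λ: add F, M.
From K via λ: add L.
From F via λ: add G.
No new states can be added; the closed set is {D, E, F, G, H, I, K, L, M}.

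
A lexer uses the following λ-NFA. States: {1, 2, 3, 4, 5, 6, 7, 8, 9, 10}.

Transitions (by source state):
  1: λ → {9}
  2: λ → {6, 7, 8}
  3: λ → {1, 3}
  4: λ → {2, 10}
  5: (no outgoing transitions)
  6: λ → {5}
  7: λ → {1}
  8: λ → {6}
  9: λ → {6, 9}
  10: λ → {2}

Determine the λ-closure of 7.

Start with {7}.
From 7 via λ: add 1.
From 1 via λ: add 9.
From 9 via λ: add 6.
From 6 via λ: add 5.
No new states can be added; the closed set is {1, 5, 6, 7, 9}.

{1, 5, 6, 7, 9}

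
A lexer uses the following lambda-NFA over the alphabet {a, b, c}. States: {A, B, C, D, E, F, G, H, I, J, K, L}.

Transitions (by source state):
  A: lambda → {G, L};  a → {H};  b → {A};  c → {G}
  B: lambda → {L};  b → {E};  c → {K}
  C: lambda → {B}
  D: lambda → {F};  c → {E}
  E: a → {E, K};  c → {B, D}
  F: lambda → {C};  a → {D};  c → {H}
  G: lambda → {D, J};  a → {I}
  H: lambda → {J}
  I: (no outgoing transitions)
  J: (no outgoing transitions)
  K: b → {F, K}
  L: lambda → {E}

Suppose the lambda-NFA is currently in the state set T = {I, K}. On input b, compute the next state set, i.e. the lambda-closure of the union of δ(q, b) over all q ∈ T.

K on b → {F, K}.
No b-transition from I.
Union after reading b: {F, K}.
Now take the lambda-closure:
From F via lambda: add C.
From C via lambda: add B.
From B via lambda: add L.
From L via lambda: add E.
No new states can be added; the closed set is {B, C, E, F, K, L}.

{B, C, E, F, K, L}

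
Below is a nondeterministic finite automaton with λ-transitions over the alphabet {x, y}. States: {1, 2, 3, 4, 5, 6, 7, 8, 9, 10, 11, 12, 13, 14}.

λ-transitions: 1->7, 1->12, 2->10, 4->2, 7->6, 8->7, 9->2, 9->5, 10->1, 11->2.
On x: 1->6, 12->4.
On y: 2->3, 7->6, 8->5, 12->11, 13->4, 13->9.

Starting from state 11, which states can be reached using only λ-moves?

{1, 2, 6, 7, 10, 11, 12}

Start with {11}.
From 11 via λ: add 2.
From 2 via λ: add 10.
From 10 via λ: add 1.
From 1 via λ: add 7, 12.
From 7 via λ: add 6.
No new states can be added; the closed set is {1, 2, 6, 7, 10, 11, 12}.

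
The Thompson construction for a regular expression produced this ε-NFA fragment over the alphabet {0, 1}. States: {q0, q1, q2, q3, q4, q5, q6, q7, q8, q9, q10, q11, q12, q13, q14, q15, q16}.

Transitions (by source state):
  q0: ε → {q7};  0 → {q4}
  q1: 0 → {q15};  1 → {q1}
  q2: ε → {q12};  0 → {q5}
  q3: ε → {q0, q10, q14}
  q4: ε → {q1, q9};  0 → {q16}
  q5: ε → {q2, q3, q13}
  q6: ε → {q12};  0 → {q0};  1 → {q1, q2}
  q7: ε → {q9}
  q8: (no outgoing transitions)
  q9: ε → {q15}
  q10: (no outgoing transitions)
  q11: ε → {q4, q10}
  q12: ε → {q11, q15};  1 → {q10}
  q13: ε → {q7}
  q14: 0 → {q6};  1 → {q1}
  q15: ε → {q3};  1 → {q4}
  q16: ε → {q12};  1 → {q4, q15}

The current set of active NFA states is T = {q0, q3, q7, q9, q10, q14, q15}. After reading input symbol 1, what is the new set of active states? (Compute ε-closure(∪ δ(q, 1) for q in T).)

q14 on 1 → {q1}.
q15 on 1 → {q4}.
No 1-transition from q0, q3, q7, q9, q10.
Union after reading 1: {q1, q4}.
Now take the ε-closure:
From q4 via ε: add q9.
From q9 via ε: add q15.
From q15 via ε: add q3.
From q3 via ε: add q0, q10, q14.
From q0 via ε: add q7.
No new states can be added; the closed set is {q0, q1, q3, q4, q7, q9, q10, q14, q15}.

{q0, q1, q3, q4, q7, q9, q10, q14, q15}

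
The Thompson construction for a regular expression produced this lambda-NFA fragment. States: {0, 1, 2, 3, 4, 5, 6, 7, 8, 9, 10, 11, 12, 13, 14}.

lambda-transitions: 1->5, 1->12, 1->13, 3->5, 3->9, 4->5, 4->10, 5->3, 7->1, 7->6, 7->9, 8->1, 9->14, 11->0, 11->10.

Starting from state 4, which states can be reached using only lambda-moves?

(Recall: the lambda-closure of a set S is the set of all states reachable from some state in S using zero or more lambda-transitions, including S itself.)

Start with {4}.
From 4 via lambda: add 5, 10.
From 5 via lambda: add 3.
From 3 via lambda: add 9.
From 9 via lambda: add 14.
No new states can be added; the closed set is {3, 4, 5, 9, 10, 14}.

{3, 4, 5, 9, 10, 14}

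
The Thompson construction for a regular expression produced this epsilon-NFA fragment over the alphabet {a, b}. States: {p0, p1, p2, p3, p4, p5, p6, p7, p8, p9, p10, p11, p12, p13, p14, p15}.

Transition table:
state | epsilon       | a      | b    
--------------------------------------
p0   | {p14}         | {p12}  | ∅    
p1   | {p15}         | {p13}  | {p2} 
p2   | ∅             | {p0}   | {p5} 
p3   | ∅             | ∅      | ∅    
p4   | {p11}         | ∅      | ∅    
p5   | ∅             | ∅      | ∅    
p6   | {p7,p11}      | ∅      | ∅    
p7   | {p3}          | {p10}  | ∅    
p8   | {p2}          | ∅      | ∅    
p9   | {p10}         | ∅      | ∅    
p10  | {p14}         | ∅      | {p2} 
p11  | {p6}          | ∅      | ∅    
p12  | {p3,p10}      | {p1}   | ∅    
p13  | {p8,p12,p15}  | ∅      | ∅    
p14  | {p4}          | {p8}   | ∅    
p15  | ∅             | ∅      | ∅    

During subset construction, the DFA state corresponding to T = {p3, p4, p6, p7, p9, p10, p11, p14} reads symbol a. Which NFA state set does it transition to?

p7 on a → {p10}.
p14 on a → {p8}.
No a-transition from p3, p4, p6, p9, p10, p11.
Union after reading a: {p8, p10}.
Now take the epsilon-closure:
From p8 via epsilon: add p2.
From p10 via epsilon: add p14.
From p14 via epsilon: add p4.
From p4 via epsilon: add p11.
From p11 via epsilon: add p6.
From p6 via epsilon: add p7.
From p7 via epsilon: add p3.
No new states can be added; the closed set is {p2, p3, p4, p6, p7, p8, p10, p11, p14}.

{p2, p3, p4, p6, p7, p8, p10, p11, p14}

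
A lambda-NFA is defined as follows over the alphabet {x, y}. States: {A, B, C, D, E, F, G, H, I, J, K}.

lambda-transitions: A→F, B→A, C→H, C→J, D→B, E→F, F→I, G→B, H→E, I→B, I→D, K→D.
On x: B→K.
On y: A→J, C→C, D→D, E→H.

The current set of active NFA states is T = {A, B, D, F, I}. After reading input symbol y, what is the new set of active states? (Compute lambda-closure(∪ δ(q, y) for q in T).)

{A, B, D, F, I, J}

A on y → {J}.
D on y → {D}.
No y-transition from B, F, I.
Union after reading y: {D, J}.
Now take the lambda-closure:
From D via lambda: add B.
From B via lambda: add A.
From A via lambda: add F.
From F via lambda: add I.
No new states can be added; the closed set is {A, B, D, F, I, J}.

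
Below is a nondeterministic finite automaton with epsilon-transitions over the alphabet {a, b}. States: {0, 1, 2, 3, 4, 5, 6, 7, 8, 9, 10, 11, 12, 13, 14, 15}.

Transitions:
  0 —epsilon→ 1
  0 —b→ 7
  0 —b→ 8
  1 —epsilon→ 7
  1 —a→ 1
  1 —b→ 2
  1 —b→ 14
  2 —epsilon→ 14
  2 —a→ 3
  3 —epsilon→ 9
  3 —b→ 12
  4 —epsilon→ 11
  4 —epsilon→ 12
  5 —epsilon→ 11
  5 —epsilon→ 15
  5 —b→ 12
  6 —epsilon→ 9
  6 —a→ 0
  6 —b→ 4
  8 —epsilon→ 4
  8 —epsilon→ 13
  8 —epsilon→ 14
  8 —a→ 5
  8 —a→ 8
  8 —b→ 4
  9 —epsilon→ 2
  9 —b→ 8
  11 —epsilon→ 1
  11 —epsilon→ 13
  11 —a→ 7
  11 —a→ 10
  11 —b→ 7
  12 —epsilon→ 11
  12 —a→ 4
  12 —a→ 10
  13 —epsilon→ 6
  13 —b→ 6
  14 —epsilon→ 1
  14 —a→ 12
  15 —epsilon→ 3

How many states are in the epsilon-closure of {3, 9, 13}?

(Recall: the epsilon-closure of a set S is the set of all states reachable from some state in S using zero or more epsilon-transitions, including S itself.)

Start with {3, 9, 13}.
From 9 via epsilon: add 2.
From 13 via epsilon: add 6.
From 2 via epsilon: add 14.
From 14 via epsilon: add 1.
From 1 via epsilon: add 7.
epsilon-closure = {1, 2, 3, 6, 7, 9, 13, 14}, which has 8 states.

8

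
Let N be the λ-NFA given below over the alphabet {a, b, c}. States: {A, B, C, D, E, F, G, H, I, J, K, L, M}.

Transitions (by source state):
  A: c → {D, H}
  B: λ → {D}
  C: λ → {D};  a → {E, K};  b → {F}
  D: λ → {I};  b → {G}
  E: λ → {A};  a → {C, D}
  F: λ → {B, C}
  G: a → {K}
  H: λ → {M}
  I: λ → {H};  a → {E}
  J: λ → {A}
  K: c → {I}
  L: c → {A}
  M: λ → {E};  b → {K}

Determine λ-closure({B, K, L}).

Start with {B, K, L}.
From B via λ: add D.
From D via λ: add I.
From I via λ: add H.
From H via λ: add M.
From M via λ: add E.
From E via λ: add A.
No new states can be added; the closed set is {A, B, D, E, H, I, K, L, M}.

{A, B, D, E, H, I, K, L, M}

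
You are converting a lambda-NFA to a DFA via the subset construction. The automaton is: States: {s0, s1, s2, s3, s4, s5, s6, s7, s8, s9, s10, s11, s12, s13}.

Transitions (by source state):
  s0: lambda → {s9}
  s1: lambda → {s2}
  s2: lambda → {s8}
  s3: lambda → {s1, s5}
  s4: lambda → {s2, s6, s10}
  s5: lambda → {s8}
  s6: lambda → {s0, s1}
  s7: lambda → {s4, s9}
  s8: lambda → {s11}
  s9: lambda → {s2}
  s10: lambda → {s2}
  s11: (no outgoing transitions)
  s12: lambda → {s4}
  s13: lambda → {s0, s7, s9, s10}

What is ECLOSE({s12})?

Start with {s12}.
From s12 via lambda: add s4.
From s4 via lambda: add s2, s6, s10.
From s2 via lambda: add s8.
From s6 via lambda: add s0, s1.
From s0 via lambda: add s9.
From s8 via lambda: add s11.
No new states can be added; the closed set is {s0, s1, s2, s4, s6, s8, s9, s10, s11, s12}.

{s0, s1, s2, s4, s6, s8, s9, s10, s11, s12}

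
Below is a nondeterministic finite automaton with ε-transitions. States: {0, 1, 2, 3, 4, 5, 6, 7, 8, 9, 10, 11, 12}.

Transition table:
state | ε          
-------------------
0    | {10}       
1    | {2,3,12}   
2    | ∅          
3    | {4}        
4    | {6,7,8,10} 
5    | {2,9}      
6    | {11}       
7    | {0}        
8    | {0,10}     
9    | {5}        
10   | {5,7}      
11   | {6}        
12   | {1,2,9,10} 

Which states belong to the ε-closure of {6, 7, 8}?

{0, 2, 5, 6, 7, 8, 9, 10, 11}

Start with {6, 7, 8}.
From 6 via ε: add 11.
From 7 via ε: add 0.
From 8 via ε: add 10.
From 10 via ε: add 5.
From 5 via ε: add 2, 9.
No new states can be added; the closed set is {0, 2, 5, 6, 7, 8, 9, 10, 11}.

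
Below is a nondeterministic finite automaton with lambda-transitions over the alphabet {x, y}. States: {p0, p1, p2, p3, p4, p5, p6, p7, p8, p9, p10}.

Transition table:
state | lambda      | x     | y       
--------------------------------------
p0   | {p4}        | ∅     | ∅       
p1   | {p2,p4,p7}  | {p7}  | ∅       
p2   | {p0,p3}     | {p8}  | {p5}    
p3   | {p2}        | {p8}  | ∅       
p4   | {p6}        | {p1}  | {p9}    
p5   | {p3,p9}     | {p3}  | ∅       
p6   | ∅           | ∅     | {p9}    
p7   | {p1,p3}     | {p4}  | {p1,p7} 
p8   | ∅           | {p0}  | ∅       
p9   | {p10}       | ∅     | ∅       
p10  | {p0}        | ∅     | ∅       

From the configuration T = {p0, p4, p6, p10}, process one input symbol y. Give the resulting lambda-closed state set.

{p0, p4, p6, p9, p10}

p4 on y → {p9}.
p6 on y → {p9}.
No y-transition from p0, p10.
Union after reading y: {p9}.
Now take the lambda-closure:
From p9 via lambda: add p10.
From p10 via lambda: add p0.
From p0 via lambda: add p4.
From p4 via lambda: add p6.
No new states can be added; the closed set is {p0, p4, p6, p9, p10}.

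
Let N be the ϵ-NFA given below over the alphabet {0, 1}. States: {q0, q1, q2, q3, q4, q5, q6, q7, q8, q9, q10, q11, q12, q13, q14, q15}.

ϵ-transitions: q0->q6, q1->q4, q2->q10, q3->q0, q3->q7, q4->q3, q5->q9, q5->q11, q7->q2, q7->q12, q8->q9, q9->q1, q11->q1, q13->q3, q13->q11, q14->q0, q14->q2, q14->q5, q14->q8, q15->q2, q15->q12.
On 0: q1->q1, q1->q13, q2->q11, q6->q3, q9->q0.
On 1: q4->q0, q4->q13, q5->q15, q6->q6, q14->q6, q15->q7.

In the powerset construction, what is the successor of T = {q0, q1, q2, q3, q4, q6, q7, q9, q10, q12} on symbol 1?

{q0, q1, q2, q3, q4, q6, q7, q10, q11, q12, q13}

q4 on 1 → {q0, q13}.
q6 on 1 → {q6}.
No 1-transition from q0, q1, q2, q3, q7, q9, q10, q12.
Union after reading 1: {q0, q6, q13}.
Now take the ϵ-closure:
From q13 via ϵ: add q3, q11.
From q3 via ϵ: add q7.
From q11 via ϵ: add q1.
From q1 via ϵ: add q4.
From q7 via ϵ: add q2, q12.
From q2 via ϵ: add q10.
No new states can be added; the closed set is {q0, q1, q2, q3, q4, q6, q7, q10, q11, q12, q13}.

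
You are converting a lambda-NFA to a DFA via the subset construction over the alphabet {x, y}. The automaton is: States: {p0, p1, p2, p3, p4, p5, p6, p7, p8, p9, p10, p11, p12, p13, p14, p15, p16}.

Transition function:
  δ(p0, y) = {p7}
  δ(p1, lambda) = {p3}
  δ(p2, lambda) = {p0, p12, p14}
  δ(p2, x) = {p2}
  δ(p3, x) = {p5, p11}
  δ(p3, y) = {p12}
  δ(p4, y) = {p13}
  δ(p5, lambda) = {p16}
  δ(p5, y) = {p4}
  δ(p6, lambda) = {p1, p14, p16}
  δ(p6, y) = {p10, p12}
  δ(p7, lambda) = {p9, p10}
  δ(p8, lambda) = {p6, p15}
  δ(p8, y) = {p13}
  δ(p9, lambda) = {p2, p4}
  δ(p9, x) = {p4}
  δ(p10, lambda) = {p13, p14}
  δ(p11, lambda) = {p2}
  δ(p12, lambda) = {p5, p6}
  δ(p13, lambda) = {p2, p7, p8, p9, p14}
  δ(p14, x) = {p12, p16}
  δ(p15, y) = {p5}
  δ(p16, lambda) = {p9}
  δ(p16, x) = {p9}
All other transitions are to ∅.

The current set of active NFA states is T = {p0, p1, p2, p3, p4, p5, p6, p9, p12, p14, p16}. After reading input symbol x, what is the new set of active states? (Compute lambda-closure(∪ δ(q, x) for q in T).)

{p0, p1, p2, p3, p4, p5, p6, p9, p11, p12, p14, p16}

p2 on x → {p2}.
p3 on x → {p5, p11}.
p9 on x → {p4}.
p14 on x → {p12, p16}.
p16 on x → {p9}.
No x-transition from p0, p1, p4, p5, p6, p12.
Union after reading x: {p2, p4, p5, p9, p11, p12, p16}.
Now take the lambda-closure:
From p2 via lambda: add p0, p14.
From p12 via lambda: add p6.
From p6 via lambda: add p1.
From p1 via lambda: add p3.
No new states can be added; the closed set is {p0, p1, p2, p3, p4, p5, p6, p9, p11, p12, p14, p16}.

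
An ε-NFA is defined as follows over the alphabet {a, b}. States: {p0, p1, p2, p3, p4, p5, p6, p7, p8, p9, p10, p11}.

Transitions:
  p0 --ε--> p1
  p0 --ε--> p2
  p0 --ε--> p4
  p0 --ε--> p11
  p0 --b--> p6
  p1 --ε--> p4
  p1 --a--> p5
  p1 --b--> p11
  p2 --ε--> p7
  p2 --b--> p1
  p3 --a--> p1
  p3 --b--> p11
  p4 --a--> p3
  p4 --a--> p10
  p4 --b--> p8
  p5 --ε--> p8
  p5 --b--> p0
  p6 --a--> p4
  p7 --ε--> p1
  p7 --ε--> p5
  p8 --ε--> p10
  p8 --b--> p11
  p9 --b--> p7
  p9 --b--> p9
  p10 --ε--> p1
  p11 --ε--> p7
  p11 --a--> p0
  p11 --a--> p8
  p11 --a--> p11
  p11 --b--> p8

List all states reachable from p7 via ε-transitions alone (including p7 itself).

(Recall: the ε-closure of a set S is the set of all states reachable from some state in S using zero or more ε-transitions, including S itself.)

Start with {p7}.
From p7 via ε: add p1, p5.
From p1 via ε: add p4.
From p5 via ε: add p8.
From p8 via ε: add p10.
No new states can be added; the closed set is {p1, p4, p5, p7, p8, p10}.

{p1, p4, p5, p7, p8, p10}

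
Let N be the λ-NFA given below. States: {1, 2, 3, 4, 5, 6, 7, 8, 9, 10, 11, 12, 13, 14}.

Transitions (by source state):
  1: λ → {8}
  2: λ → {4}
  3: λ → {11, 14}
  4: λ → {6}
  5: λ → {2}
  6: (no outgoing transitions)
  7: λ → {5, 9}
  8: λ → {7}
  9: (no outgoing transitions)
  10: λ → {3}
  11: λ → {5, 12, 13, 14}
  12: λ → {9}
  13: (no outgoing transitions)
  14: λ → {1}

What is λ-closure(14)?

Start with {14}.
From 14 via λ: add 1.
From 1 via λ: add 8.
From 8 via λ: add 7.
From 7 via λ: add 5, 9.
From 5 via λ: add 2.
From 2 via λ: add 4.
From 4 via λ: add 6.
No new states can be added; the closed set is {1, 2, 4, 5, 6, 7, 8, 9, 14}.

{1, 2, 4, 5, 6, 7, 8, 9, 14}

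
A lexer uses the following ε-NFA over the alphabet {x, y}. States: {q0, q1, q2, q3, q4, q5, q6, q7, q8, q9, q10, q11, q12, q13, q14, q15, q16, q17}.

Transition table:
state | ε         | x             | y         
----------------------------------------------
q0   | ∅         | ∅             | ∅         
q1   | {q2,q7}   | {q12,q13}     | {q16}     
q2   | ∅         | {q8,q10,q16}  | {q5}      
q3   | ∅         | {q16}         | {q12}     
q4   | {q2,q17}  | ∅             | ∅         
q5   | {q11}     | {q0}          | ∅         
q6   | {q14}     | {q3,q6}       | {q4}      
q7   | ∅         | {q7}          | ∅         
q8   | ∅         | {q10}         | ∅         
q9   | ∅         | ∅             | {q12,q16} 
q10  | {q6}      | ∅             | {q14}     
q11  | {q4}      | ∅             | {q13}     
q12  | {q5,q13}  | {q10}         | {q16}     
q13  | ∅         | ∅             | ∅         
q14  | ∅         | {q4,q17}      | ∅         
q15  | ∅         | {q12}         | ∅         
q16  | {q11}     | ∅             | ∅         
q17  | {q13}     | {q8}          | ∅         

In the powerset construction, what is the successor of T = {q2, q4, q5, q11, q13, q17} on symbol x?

{q0, q2, q4, q6, q8, q10, q11, q13, q14, q16, q17}

q2 on x → {q8, q10, q16}.
q5 on x → {q0}.
q17 on x → {q8}.
No x-transition from q4, q11, q13.
Union after reading x: {q0, q8, q10, q16}.
Now take the ε-closure:
From q10 via ε: add q6.
From q16 via ε: add q11.
From q6 via ε: add q14.
From q11 via ε: add q4.
From q4 via ε: add q2, q17.
From q17 via ε: add q13.
No new states can be added; the closed set is {q0, q2, q4, q6, q8, q10, q11, q13, q14, q16, q17}.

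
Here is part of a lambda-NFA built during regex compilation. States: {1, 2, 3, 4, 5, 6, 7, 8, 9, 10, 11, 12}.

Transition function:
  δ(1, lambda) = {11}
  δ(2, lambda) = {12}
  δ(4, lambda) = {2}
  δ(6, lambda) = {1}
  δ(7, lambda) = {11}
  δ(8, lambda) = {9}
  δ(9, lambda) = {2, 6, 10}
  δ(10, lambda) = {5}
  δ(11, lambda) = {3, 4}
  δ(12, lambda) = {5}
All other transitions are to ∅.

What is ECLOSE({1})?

{1, 2, 3, 4, 5, 11, 12}

Start with {1}.
From 1 via lambda: add 11.
From 11 via lambda: add 3, 4.
From 4 via lambda: add 2.
From 2 via lambda: add 12.
From 12 via lambda: add 5.
No new states can be added; the closed set is {1, 2, 3, 4, 5, 11, 12}.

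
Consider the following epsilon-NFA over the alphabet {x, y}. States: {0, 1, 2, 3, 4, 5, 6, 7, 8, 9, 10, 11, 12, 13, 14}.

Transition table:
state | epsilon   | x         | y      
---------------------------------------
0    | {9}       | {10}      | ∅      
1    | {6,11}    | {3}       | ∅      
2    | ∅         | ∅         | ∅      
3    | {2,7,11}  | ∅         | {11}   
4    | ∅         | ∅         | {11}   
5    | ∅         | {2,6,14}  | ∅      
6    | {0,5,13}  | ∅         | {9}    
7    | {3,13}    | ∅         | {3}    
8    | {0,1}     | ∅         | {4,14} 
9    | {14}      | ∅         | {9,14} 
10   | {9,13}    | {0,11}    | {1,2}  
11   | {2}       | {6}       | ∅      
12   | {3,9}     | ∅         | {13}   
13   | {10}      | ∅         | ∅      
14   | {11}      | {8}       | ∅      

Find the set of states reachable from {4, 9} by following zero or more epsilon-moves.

Start with {4, 9}.
From 9 via epsilon: add 14.
From 14 via epsilon: add 11.
From 11 via epsilon: add 2.
No new states can be added; the closed set is {2, 4, 9, 11, 14}.

{2, 4, 9, 11, 14}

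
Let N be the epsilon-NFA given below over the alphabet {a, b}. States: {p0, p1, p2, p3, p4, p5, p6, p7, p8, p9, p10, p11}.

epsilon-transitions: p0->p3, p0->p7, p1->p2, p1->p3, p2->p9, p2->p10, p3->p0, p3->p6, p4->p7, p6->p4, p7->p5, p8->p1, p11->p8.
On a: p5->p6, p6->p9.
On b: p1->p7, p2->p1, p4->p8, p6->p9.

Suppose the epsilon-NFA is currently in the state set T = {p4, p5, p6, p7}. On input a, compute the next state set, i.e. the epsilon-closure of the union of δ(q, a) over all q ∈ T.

p5 on a → {p6}.
p6 on a → {p9}.
No a-transition from p4, p7.
Union after reading a: {p6, p9}.
Now take the epsilon-closure:
From p6 via epsilon: add p4.
From p4 via epsilon: add p7.
From p7 via epsilon: add p5.
No new states can be added; the closed set is {p4, p5, p6, p7, p9}.

{p4, p5, p6, p7, p9}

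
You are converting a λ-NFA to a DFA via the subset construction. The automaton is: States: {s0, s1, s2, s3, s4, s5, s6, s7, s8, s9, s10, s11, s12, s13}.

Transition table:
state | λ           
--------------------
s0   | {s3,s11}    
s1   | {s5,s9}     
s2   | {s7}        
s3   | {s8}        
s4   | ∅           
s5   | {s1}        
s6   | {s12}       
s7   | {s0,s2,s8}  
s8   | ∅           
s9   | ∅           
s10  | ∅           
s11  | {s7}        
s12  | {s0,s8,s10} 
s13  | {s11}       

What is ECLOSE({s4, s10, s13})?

Start with {s4, s10, s13}.
From s13 via λ: add s11.
From s11 via λ: add s7.
From s7 via λ: add s0, s2, s8.
From s0 via λ: add s3.
No new states can be added; the closed set is {s0, s2, s3, s4, s7, s8, s10, s11, s13}.

{s0, s2, s3, s4, s7, s8, s10, s11, s13}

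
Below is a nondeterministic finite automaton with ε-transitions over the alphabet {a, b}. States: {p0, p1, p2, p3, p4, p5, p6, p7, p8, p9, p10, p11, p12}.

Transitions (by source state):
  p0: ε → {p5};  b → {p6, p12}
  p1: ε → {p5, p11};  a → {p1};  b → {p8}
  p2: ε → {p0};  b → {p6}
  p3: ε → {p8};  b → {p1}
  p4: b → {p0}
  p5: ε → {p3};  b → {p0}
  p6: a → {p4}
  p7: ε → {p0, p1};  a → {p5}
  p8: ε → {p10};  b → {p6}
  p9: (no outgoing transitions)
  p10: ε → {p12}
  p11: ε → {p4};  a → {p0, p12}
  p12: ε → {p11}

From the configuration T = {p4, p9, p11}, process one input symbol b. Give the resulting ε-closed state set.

p4 on b → {p0}.
No b-transition from p9, p11.
Union after reading b: {p0}.
Now take the ε-closure:
From p0 via ε: add p5.
From p5 via ε: add p3.
From p3 via ε: add p8.
From p8 via ε: add p10.
From p10 via ε: add p12.
From p12 via ε: add p11.
From p11 via ε: add p4.
No new states can be added; the closed set is {p0, p3, p4, p5, p8, p10, p11, p12}.

{p0, p3, p4, p5, p8, p10, p11, p12}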